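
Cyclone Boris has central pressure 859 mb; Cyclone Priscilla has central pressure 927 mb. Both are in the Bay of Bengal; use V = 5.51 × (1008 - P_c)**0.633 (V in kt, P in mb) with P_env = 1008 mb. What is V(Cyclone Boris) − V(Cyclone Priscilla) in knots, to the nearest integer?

Cyclone Boris: ΔP = 149; V ≈ 5.51 × 149^0.633 ≈ 130.85 kt.
Cyclone Priscilla: ΔP = 81; V ≈ 5.51 × 81^0.633 ≈ 88.97 kt.
Difference ≈ 130.85 − 88.97 = 41.88 → 42 kt.

42 kt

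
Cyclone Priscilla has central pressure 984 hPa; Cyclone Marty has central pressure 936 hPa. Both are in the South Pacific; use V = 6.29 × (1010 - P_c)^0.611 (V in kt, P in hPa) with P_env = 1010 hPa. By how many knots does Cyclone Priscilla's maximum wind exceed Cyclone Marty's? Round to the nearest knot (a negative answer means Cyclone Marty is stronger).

-41 kt

Cyclone Priscilla: ΔP = 26; V ≈ 6.29 × 26^0.611 ≈ 46.05 kt.
Cyclone Marty: ΔP = 74; V ≈ 6.29 × 74^0.611 ≈ 87.25 kt.
Difference ≈ 46.05 − 87.25 = -41.20 → -41 kt.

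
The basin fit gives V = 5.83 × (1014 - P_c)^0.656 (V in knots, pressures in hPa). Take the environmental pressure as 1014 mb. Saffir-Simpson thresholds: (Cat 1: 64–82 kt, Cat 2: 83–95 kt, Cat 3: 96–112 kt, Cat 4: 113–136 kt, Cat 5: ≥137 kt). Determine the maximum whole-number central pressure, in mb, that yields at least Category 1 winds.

975 mb

Category 1 begins at V = 64 kt.
Required ΔP = (64/5.83)^(1/0.656) = 10.978^1.524 ≈ 38.56 mb.
P_c ≤ 1014 − 38.56 = 975.44, so the highest integer P_c is 975 mb.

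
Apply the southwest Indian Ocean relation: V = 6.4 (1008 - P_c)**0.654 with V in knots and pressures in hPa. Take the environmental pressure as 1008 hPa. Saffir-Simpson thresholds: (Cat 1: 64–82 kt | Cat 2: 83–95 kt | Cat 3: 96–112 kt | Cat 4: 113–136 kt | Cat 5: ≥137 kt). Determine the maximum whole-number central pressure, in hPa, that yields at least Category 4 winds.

927 hPa

Category 4 begins at V = 113 kt.
Required ΔP = (113/6.4)^(1/0.654) = 17.656^1.529 ≈ 80.64 hPa.
P_c ≤ 1008 − 80.64 = 927.36, so the highest integer P_c is 927 hPa.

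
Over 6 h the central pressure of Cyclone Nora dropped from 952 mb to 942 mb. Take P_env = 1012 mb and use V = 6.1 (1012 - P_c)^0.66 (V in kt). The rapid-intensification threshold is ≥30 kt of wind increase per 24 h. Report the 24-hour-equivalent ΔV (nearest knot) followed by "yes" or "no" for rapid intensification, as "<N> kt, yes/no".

V₁: ΔP = 60, V ≈ 6.1 × 60^0.66 ≈ 90.97 kt.
V₂: ΔP = 70, V ≈ 6.1 × 70^0.66 ≈ 100.72 kt.
ΔV over 6 h = 9.75 kt → 24 h equivalent = 9.75 × 24/6 ≈ 39.00 kt.
39 kt ≥ 30 kt ⇒ rapid intensification.

39 kt, yes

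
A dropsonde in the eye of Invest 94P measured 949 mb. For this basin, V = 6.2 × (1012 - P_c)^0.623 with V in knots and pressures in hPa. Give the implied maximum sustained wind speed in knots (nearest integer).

ΔP = 1012 − 949 = 63 mb.
63^0.623 ≈ 13.213.
V ≈ 6.2 × 13.213 ≈ 81.9 kt.

82 kt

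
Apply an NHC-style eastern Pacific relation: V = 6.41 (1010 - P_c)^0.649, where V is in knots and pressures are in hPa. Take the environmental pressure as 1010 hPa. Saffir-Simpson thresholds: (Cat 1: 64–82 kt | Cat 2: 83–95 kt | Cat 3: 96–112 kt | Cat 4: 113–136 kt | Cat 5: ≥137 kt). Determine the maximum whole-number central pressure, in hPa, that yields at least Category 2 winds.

958 hPa

Category 2 begins at V = 83 kt.
Required ΔP = (83/6.41)^(1/0.649) = 12.949^1.541 ≈ 51.73 hPa.
P_c ≤ 1010 − 51.73 = 958.27, so the highest integer P_c is 958 hPa.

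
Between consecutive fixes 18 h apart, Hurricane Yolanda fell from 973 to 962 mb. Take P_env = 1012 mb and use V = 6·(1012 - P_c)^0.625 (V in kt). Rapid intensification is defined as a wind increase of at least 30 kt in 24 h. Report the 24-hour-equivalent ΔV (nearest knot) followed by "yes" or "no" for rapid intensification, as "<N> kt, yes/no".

V₁: ΔP = 39, V ≈ 6 × 39^0.625 ≈ 59.23 kt.
V₂: ΔP = 50, V ≈ 6 × 50^0.625 ≈ 69.18 kt.
ΔV over 18 h = 9.95 kt → 24 h equivalent = 9.95 × 24/18 ≈ 13.27 kt.
13 kt < 30 kt ⇒ not rapid intensification.

13 kt, no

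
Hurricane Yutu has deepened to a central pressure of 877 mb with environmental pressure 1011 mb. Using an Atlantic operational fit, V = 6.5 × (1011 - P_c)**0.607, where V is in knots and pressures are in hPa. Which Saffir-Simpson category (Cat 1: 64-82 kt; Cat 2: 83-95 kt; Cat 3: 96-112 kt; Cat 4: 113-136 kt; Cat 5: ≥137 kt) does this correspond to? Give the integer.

ΔP = 1011 − 877 = 134 mb.
V ≈ 6.5 × 134^0.607 = 6.5 × 19.55 ≈ 127 kt.
127 kt falls in the Category 4 band.

4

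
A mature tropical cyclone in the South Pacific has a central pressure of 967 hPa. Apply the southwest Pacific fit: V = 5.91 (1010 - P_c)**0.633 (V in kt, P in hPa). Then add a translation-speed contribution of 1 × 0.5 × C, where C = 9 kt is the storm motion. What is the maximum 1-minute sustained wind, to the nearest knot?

68 kt

ΔP = 1010 − 967 = 43 hPa.
43^0.633 ≈ 10.814.
V ≈ 5.91 × 10.814 ≈ 63.9 kt.
Translation term: 1 × 0.5 × 9 = 4.5 kt.
Corrected V ≈ 68.4 kt → 68 kt.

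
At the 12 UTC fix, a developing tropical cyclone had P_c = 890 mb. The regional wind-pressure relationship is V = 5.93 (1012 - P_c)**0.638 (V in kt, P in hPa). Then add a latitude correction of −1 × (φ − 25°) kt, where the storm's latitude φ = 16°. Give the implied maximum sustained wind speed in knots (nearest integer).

ΔP = 1012 − 890 = 122 mb.
122^0.638 ≈ 21.434.
V ≈ 5.93 × 21.434 ≈ 127.1 kt.
Latitude correction: −1 × (16 − 25) = 9 kt.
Corrected V ≈ 136.1 kt → 136 kt.

136 kt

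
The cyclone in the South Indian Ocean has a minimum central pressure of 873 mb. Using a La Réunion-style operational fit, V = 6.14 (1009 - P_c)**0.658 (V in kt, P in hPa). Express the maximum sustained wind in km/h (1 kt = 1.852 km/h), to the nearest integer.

ΔP = 1009 − 873 = 136 mb.
V ≈ 6.14 × 136^0.658 = 6.14 × 25.344 ≈ 155.610 kt.
155.610 × 1.852 ≈ 288.19 km/h → 288 km/h.

288 km/h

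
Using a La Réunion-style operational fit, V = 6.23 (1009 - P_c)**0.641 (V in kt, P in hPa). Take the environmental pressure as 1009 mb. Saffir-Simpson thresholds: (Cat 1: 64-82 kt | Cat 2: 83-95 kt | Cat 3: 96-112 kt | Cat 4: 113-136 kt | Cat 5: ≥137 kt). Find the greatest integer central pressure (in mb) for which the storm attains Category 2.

952 mb

Category 2 begins at V = 83 kt.
Required ΔP = (83/6.23)^(1/0.641) = 13.323^1.560 ≈ 56.81 mb.
P_c ≤ 1009 − 56.81 = 952.19, so the highest integer P_c is 952 mb.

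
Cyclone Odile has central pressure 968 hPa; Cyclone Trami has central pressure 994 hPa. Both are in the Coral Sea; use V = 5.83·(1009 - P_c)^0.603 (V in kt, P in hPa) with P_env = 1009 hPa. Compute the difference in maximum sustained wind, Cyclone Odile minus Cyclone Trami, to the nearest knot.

Cyclone Odile: ΔP = 41; V ≈ 5.83 × 41^0.603 ≈ 54.72 kt.
Cyclone Trami: ΔP = 15; V ≈ 5.83 × 15^0.603 ≈ 29.84 kt.
Difference ≈ 54.72 − 29.84 = 24.88 → 25 kt.

25 kt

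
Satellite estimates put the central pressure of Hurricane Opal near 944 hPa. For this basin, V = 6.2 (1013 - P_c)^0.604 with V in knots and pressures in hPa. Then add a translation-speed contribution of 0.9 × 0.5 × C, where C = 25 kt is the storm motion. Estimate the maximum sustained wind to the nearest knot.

ΔP = 1013 − 944 = 69 hPa.
69^0.604 ≈ 12.902.
V ≈ 6.2 × 12.902 ≈ 80.0 kt.
Translation term: 0.9 × 0.5 × 25 = 11.25 kt.
Corrected V ≈ 91.25 kt → 91 kt.

91 kt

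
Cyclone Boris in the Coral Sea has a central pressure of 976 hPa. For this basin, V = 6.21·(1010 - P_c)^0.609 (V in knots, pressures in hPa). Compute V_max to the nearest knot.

ΔP = 1010 − 976 = 34 hPa.
34^0.609 ≈ 8.564.
V ≈ 6.21 × 8.564 ≈ 53.2 kt.

53 kt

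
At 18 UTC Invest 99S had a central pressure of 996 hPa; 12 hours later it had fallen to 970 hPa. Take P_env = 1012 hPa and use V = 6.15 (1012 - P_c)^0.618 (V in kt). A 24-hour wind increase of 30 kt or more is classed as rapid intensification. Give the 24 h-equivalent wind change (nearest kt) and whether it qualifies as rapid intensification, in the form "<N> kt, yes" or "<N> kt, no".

V₁: ΔP = 16, V ≈ 6.15 × 16^0.618 ≈ 34.12 kt.
V₂: ΔP = 42, V ≈ 6.15 × 42^0.618 ≈ 61.95 kt.
ΔV over 12 h = 27.83 kt → 24 h equivalent = 27.83 × 24/12 ≈ 55.66 kt.
56 kt ≥ 30 kt ⇒ rapid intensification.

56 kt, yes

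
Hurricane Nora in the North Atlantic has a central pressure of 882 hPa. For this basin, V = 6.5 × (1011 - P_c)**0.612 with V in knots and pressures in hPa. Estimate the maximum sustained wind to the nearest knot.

ΔP = 1011 − 882 = 129 hPa.
129^0.612 ≈ 19.574.
V ≈ 6.5 × 19.574 ≈ 127.2 kt.

127 kt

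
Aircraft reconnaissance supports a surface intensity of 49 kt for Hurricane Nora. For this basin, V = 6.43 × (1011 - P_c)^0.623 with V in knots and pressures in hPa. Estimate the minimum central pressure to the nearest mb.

985 mb

ΔP = (V / 6.43)^(1/0.623) = (49/6.43)^1.605.
49/6.43 = 7.621; 7.621^1.605 ≈ 26.04 mb.
P_c = 1011 − 26.04 = 984.96 ≈ 985 mb.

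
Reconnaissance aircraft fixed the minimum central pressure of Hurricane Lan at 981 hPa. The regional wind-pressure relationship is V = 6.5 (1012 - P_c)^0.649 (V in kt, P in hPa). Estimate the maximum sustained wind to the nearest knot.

60 kt

ΔP = 1012 − 981 = 31 hPa.
31^0.649 ≈ 9.287.
V ≈ 6.5 × 9.287 ≈ 60.4 kt.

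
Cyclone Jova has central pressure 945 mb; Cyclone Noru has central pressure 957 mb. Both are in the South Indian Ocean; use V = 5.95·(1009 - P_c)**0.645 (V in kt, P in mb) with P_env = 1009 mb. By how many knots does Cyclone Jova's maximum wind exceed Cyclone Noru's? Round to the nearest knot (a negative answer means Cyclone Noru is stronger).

Cyclone Jova: ΔP = 64; V ≈ 5.95 × 64^0.645 ≈ 87.00 kt.
Cyclone Noru: ΔP = 52; V ≈ 5.95 × 52^0.645 ≈ 76.09 kt.
Difference ≈ 87.00 − 76.09 = 10.91 → 11 kt.

11 kt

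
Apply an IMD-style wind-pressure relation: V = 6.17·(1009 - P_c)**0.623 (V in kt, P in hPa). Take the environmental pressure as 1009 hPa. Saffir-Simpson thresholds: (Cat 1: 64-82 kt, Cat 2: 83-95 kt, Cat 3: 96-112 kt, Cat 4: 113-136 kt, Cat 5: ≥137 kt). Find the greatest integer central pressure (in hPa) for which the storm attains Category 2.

944 hPa

Category 2 begins at V = 83 kt.
Required ΔP = (83/6.17)^(1/0.623) = 13.452^1.605 ≈ 64.84 hPa.
P_c ≤ 1009 − 64.84 = 944.16, so the highest integer P_c is 944 hPa.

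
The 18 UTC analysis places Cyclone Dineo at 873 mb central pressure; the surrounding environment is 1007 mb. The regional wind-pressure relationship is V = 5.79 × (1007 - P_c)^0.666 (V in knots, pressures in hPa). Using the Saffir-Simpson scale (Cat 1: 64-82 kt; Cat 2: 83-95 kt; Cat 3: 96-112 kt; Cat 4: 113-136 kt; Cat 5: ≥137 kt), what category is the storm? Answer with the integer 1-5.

5

ΔP = 1007 − 873 = 134 mb.
V ≈ 5.79 × 134^0.666 = 5.79 × 26.10 ≈ 151 kt.
151 kt falls in the Category 5 band.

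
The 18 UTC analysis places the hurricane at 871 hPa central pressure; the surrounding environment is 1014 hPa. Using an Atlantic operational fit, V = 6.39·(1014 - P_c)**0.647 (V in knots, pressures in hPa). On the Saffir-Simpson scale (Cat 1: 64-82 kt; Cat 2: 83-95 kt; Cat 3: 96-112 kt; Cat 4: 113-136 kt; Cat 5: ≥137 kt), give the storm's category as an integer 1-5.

ΔP = 1014 − 871 = 143 hPa.
V ≈ 6.39 × 143^0.647 = 6.39 × 24.80 ≈ 158 kt.
158 kt falls in the Category 5 band.

5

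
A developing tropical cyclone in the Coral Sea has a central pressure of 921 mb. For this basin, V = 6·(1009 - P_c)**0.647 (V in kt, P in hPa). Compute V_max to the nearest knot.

109 kt

ΔP = 1009 − 921 = 88 mb.
88^0.647 ≈ 18.117.
V ≈ 6 × 18.117 ≈ 108.7 kt.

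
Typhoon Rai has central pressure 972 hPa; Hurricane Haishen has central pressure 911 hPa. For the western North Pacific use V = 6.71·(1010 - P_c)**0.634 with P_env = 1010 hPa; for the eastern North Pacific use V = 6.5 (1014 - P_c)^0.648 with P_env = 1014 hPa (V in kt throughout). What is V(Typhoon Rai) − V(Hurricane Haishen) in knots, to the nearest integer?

-64 kt

Typhoon Rai: ΔP = 38; V ≈ 6.71 × 38^0.634 ≈ 67.34 kt.
Hurricane Haishen: ΔP = 103; V ≈ 6.5 × 103^0.648 ≈ 130.99 kt.
Difference ≈ 67.34 − 130.99 = -63.65 → -64 kt.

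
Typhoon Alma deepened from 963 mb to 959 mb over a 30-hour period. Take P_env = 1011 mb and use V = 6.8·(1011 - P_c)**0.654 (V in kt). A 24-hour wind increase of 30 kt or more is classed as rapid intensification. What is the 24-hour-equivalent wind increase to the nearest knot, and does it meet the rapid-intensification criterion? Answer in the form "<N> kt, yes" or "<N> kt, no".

4 kt, no

V₁: ΔP = 48, V ≈ 6.8 × 48^0.654 ≈ 85.51 kt.
V₂: ΔP = 52, V ≈ 6.8 × 52^0.654 ≈ 90.11 kt.
ΔV over 30 h = 4.60 kt → 24 h equivalent = 4.60 × 24/30 ≈ 3.68 kt.
4 kt < 30 kt ⇒ not rapid intensification.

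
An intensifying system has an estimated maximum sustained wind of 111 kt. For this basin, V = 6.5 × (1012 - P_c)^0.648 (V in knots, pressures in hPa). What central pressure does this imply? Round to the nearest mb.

ΔP = (V / 6.5)^(1/0.648) = (111/6.5)^1.543.
111/6.5 = 17.077; 17.077^1.543 ≈ 79.77 mb.
P_c = 1012 − 79.77 = 932.23 ≈ 932 mb.

932 mb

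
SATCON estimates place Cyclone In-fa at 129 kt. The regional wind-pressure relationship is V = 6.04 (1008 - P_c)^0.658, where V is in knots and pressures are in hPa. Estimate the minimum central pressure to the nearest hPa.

ΔP = (V / 6.04)^(1/0.658) = (129/6.04)^1.520.
129/6.04 = 21.358; 21.358^1.520 ≈ 104.86 hPa.
P_c = 1008 − 104.86 = 903.14 ≈ 903 hPa.

903 hPa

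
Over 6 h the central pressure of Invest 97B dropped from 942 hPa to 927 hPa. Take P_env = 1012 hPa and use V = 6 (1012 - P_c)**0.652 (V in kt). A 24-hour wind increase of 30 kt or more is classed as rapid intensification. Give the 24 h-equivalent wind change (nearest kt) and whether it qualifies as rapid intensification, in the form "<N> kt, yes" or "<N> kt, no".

52 kt, yes

V₁: ΔP = 70, V ≈ 6 × 70^0.652 ≈ 95.75 kt.
V₂: ΔP = 85, V ≈ 6 × 85^0.652 ≈ 108.68 kt.
ΔV over 6 h = 12.93 kt → 24 h equivalent = 12.93 × 24/6 ≈ 51.72 kt.
52 kt ≥ 30 kt ⇒ rapid intensification.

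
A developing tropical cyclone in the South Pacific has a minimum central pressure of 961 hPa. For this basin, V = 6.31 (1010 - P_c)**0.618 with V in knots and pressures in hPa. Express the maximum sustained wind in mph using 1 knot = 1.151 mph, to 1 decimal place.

80.5 mph

ΔP = 1010 − 961 = 49 hPa.
V ≈ 6.31 × 49^0.618 = 6.31 × 11.080 ≈ 69.915 kt.
69.915 × 1.151 ≈ 80.47 mph → 80.5 mph.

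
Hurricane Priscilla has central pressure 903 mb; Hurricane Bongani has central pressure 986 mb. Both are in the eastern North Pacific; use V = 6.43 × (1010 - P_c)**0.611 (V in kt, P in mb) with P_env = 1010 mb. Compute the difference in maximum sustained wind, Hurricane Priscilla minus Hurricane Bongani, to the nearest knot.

Hurricane Priscilla: ΔP = 107; V ≈ 6.43 × 107^0.611 ≈ 111.73 kt.
Hurricane Bongani: ΔP = 24; V ≈ 6.43 × 24^0.611 ≈ 44.82 kt.
Difference ≈ 111.73 − 44.82 = 66.91 → 67 kt.

67 kt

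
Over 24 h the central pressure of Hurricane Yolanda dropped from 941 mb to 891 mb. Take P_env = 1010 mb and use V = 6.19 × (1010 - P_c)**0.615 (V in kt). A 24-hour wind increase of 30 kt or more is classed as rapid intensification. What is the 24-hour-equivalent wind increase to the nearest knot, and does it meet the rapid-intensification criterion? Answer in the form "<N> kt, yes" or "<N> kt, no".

33 kt, yes

V₁: ΔP = 69, V ≈ 6.19 × 69^0.615 ≈ 83.67 kt.
V₂: ΔP = 119, V ≈ 6.19 × 119^0.615 ≈ 116.99 kt.
ΔV over 24 h = 33.32 kt → 24 h equivalent = 33.32 × 24/24 ≈ 33.32 kt.
33 kt ≥ 30 kt ⇒ rapid intensification.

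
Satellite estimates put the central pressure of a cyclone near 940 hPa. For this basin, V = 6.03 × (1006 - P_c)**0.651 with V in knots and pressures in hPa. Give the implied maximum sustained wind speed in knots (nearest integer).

ΔP = 1006 − 940 = 66 hPa.
66^0.651 ≈ 15.294.
V ≈ 6.03 × 15.294 ≈ 92.2 kt.

92 kt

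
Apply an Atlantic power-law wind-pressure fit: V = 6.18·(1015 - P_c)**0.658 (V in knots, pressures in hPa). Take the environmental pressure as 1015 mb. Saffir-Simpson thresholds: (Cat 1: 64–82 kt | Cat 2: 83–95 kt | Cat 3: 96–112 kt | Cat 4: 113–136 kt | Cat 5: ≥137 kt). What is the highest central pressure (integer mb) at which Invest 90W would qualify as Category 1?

Category 1 begins at V = 64 kt.
Required ΔP = (64/6.18)^(1/0.658) = 10.356^1.520 ≈ 34.90 mb.
P_c ≤ 1015 − 34.90 = 980.10, so the highest integer P_c is 980 mb.

980 mb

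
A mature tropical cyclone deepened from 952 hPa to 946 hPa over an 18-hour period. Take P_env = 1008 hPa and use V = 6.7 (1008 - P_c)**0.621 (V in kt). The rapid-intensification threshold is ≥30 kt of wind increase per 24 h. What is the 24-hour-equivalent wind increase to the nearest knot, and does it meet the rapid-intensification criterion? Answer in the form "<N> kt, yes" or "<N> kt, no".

7 kt, no

V₁: ΔP = 56, V ≈ 6.7 × 56^0.621 ≈ 81.60 kt.
V₂: ΔP = 62, V ≈ 6.7 × 62^0.621 ≈ 86.93 kt.
ΔV over 18 h = 5.33 kt → 24 h equivalent = 5.33 × 24/18 ≈ 7.11 kt.
7 kt < 30 kt ⇒ not rapid intensification.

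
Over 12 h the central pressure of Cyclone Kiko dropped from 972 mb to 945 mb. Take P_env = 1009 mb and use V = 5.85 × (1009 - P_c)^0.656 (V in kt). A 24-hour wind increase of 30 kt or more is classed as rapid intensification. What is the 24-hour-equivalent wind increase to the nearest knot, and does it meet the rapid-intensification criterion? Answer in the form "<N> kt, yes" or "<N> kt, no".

V₁: ΔP = 37, V ≈ 5.85 × 37^0.656 ≈ 62.50 kt.
V₂: ΔP = 64, V ≈ 5.85 × 64^0.656 ≈ 89.54 kt.
ΔV over 12 h = 27.04 kt → 24 h equivalent = 27.04 × 24/12 ≈ 54.08 kt.
54 kt ≥ 30 kt ⇒ rapid intensification.

54 kt, yes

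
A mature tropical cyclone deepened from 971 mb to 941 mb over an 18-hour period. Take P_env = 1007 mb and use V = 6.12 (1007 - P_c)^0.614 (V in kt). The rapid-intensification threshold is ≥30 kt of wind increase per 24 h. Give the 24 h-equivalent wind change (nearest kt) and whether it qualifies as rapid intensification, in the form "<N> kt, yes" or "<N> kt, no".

V₁: ΔP = 36, V ≈ 6.12 × 36^0.614 ≈ 55.25 kt.
V₂: ΔP = 66, V ≈ 6.12 × 66^0.614 ≈ 80.16 kt.
ΔV over 18 h = 24.91 kt → 24 h equivalent = 24.91 × 24/18 ≈ 33.21 kt.
33 kt ≥ 30 kt ⇒ rapid intensification.

33 kt, yes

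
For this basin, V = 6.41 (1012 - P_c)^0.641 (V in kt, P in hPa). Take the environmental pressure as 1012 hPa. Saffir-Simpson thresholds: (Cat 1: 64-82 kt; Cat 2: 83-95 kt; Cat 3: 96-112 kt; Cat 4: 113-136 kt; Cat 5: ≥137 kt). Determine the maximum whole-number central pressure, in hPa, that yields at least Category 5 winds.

893 hPa

Category 5 begins at V = 137 kt.
Required ΔP = (137/6.41)^(1/0.641) = 21.373^1.560 ≈ 118.76 hPa.
P_c ≤ 1012 − 118.76 = 893.24, so the highest integer P_c is 893 hPa.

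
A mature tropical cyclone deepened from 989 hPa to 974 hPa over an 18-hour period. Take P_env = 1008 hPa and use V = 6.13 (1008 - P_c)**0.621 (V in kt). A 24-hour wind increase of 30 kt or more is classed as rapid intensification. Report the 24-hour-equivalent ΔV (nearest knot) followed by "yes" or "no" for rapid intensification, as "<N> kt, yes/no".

V₁: ΔP = 19, V ≈ 6.13 × 19^0.621 ≈ 38.16 kt.
V₂: ΔP = 34, V ≈ 6.13 × 34^0.621 ≈ 54.77 kt.
ΔV over 18 h = 16.61 kt → 24 h equivalent = 16.61 × 24/18 ≈ 22.15 kt.
22 kt < 30 kt ⇒ not rapid intensification.

22 kt, no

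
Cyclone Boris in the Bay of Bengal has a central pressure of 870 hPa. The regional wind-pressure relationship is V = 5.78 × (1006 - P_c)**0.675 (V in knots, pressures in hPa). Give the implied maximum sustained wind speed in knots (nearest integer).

159 kt

ΔP = 1006 − 870 = 136 hPa.
136^0.675 ≈ 27.551.
V ≈ 5.78 × 27.551 ≈ 159.2 kt.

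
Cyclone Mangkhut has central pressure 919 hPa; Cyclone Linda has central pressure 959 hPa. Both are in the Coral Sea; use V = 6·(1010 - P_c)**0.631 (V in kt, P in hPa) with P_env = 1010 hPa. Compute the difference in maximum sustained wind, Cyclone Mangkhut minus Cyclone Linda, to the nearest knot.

32 kt

Cyclone Mangkhut: ΔP = 91; V ≈ 6 × 91^0.631 ≈ 103.35 kt.
Cyclone Linda: ΔP = 51; V ≈ 6 × 51^0.631 ≈ 71.72 kt.
Difference ≈ 103.35 − 71.72 = 31.63 → 32 kt.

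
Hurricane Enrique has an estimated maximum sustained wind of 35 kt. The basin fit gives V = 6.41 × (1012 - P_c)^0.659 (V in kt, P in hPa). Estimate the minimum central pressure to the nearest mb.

999 mb

ΔP = (V / 6.41)^(1/0.659) = (35/6.41)^1.517.
35/6.41 = 5.460; 5.460^1.517 ≈ 13.14 mb.
P_c = 1012 − 13.14 = 998.86 ≈ 999 mb.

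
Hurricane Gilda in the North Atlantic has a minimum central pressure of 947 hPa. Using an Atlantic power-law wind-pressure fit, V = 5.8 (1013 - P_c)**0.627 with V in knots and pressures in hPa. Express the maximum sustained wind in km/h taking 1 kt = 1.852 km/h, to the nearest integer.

ΔP = 1013 − 947 = 66 hPa.
V ≈ 5.8 × 66^0.627 = 5.8 × 13.831 ≈ 80.220 kt.
80.220 × 1.852 ≈ 148.57 km/h → 149 km/h.

149 km/h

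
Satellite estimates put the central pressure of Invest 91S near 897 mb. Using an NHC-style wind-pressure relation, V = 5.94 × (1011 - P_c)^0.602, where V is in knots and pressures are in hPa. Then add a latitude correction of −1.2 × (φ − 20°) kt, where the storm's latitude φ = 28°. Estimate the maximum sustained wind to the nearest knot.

ΔP = 1011 − 897 = 114 mb.
114^0.602 ≈ 17.308.
V ≈ 5.94 × 17.308 ≈ 102.8 kt.
Latitude correction: −1.2 × (28 − 20) = -9.6 kt.
Corrected V ≈ 93.2 kt → 93 kt.

93 kt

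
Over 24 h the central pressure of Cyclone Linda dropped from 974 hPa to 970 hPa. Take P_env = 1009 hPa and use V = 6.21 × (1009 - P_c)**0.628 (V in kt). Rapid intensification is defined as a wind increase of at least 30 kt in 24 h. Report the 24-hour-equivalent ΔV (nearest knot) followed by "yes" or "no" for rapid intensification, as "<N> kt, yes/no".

V₁: ΔP = 35, V ≈ 6.21 × 35^0.628 ≈ 57.91 kt.
V₂: ΔP = 39, V ≈ 6.21 × 39^0.628 ≈ 61.98 kt.
ΔV over 24 h = 4.07 kt → 24 h equivalent = 4.07 × 24/24 ≈ 4.07 kt.
4 kt < 30 kt ⇒ not rapid intensification.

4 kt, no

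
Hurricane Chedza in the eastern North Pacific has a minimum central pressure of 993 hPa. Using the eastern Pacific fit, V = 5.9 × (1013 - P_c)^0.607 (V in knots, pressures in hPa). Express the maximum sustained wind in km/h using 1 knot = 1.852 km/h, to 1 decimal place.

67.3 km/h

ΔP = 1013 − 993 = 20 hPa.
V ≈ 5.9 × 20^0.607 = 5.9 × 6.162 ≈ 36.356 kt.
36.356 × 1.852 ≈ 67.33 km/h → 67.3 km/h.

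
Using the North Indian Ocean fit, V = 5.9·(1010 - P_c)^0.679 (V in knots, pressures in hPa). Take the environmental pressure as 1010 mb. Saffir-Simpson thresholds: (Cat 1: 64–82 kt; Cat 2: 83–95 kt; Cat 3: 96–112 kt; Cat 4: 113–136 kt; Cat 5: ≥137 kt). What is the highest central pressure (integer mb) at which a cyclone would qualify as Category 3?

Category 3 begins at V = 96 kt.
Required ΔP = (96/5.9)^(1/0.679) = 16.271^1.473 ≈ 60.83 mb.
P_c ≤ 1010 − 60.83 = 949.17, so the highest integer P_c is 949 mb.

949 mb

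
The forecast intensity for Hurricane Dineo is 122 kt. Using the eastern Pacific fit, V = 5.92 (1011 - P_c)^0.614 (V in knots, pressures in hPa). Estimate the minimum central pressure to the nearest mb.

ΔP = (V / 5.92)^(1/0.614) = (122/5.92)^1.629.
122/5.92 = 20.608; 20.608^1.629 ≈ 138.08 mb.
P_c = 1011 − 138.08 = 872.92 ≈ 873 mb.

873 mb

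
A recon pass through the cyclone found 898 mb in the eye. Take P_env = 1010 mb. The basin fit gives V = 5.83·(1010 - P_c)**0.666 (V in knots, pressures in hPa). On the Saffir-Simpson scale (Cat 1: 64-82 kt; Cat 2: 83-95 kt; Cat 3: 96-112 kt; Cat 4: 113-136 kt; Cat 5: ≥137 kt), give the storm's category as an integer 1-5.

ΔP = 1010 − 898 = 112 mb.
V ≈ 5.83 × 112^0.666 = 5.83 × 23.16 ≈ 135 kt.
135 kt falls in the Category 4 band.

4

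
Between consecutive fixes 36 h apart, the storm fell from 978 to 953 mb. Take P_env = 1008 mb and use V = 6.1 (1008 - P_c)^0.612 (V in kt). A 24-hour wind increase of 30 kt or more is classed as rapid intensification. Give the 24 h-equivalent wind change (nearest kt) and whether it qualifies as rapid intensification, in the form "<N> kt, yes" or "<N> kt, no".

15 kt, no

V₁: ΔP = 30, V ≈ 6.1 × 30^0.612 ≈ 48.90 kt.
V₂: ΔP = 55, V ≈ 6.1 × 55^0.612 ≈ 70.87 kt.
ΔV over 36 h = 21.97 kt → 24 h equivalent = 21.97 × 24/36 ≈ 14.65 kt.
15 kt < 30 kt ⇒ not rapid intensification.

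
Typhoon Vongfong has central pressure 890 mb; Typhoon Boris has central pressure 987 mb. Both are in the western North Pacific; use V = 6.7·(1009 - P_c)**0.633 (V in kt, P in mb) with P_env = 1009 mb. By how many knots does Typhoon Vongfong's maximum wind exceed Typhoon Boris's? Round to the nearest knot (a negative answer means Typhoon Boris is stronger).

Typhoon Vongfong: ΔP = 119; V ≈ 6.7 × 119^0.633 ≈ 138.01 kt.
Typhoon Boris: ΔP = 22; V ≈ 6.7 × 22^0.633 ≈ 47.41 kt.
Difference ≈ 138.01 − 47.41 = 90.60 → 91 kt.

91 kt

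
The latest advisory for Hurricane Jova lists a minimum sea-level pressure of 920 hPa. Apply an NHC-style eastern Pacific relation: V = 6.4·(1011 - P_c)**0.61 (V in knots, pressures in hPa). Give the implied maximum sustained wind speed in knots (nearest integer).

100 kt

ΔP = 1011 − 920 = 91 hPa.
91^0.61 ≈ 15.668.
V ≈ 6.4 × 15.668 ≈ 100.3 kt.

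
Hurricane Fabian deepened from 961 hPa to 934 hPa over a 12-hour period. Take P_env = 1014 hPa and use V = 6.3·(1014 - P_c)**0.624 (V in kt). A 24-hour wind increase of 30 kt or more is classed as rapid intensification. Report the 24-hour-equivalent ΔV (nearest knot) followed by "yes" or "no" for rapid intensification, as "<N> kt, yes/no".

44 kt, yes

V₁: ΔP = 53, V ≈ 6.3 × 53^0.624 ≈ 75.04 kt.
V₂: ΔP = 80, V ≈ 6.3 × 80^0.624 ≈ 97.02 kt.
ΔV over 12 h = 21.98 kt → 24 h equivalent = 21.98 × 24/12 ≈ 43.96 kt.
44 kt ≥ 30 kt ⇒ rapid intensification.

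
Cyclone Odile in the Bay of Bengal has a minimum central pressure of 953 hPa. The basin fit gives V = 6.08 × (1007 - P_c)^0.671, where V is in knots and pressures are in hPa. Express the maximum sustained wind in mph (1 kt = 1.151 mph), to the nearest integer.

102 mph

ΔP = 1007 − 953 = 54 hPa.
V ≈ 6.08 × 54^0.671 = 6.08 × 14.536 ≈ 88.377 kt.
88.377 × 1.151 ≈ 101.72 mph → 102 mph.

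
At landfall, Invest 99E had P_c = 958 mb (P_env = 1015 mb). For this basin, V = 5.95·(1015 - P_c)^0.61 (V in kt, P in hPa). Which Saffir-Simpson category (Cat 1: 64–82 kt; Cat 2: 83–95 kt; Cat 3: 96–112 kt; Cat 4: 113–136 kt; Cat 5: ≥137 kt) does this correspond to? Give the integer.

1

ΔP = 1015 − 958 = 57 mb.
V ≈ 5.95 × 57^0.61 = 5.95 × 11.78 ≈ 70 kt.
70 kt falls in the Category 1 band.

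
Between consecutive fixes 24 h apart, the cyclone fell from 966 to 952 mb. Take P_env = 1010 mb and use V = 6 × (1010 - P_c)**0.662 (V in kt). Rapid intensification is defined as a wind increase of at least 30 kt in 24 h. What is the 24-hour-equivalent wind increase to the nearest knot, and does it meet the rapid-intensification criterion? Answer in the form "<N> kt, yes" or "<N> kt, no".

V₁: ΔP = 44, V ≈ 6 × 44^0.662 ≈ 73.47 kt.
V₂: ΔP = 58, V ≈ 6 × 58^0.662 ≈ 88.21 kt.
ΔV over 24 h = 14.74 kt → 24 h equivalent = 14.74 × 24/24 ≈ 14.74 kt.
15 kt < 30 kt ⇒ not rapid intensification.

15 kt, no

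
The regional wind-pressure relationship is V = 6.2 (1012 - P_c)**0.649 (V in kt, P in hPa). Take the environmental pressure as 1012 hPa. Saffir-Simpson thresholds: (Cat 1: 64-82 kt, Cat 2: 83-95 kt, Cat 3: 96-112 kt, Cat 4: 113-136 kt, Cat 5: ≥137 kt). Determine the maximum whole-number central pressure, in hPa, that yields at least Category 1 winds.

975 hPa

Category 1 begins at V = 64 kt.
Required ΔP = (64/6.2)^(1/0.649) = 10.323^1.541 ≈ 36.48 hPa.
P_c ≤ 1012 − 36.48 = 975.52, so the highest integer P_c is 975 hPa.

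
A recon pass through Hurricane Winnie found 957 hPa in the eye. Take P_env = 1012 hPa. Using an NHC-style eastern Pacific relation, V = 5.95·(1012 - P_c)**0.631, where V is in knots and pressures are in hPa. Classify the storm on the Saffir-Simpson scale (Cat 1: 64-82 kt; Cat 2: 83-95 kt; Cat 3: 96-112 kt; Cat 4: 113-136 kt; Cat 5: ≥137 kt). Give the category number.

1

ΔP = 1012 − 957 = 55 hPa.
V ≈ 5.95 × 55^0.631 = 5.95 × 12.54 ≈ 75 kt.
75 kt falls in the Category 1 band.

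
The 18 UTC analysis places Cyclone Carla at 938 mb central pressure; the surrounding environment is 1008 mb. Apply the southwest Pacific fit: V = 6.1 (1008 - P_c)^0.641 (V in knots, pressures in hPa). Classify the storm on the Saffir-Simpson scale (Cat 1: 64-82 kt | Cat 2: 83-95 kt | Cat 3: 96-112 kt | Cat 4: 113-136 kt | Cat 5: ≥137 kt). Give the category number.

ΔP = 1008 − 938 = 70 mb.
V ≈ 6.1 × 70^0.641 = 6.1 × 15.23 ≈ 93 kt.
93 kt falls in the Category 2 band.

2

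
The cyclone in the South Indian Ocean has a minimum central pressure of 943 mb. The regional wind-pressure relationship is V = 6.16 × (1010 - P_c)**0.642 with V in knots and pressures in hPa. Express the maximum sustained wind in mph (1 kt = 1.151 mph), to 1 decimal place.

105.4 mph

ΔP = 1010 − 943 = 67 mb.
V ≈ 6.16 × 67^0.642 = 6.16 × 14.871 ≈ 91.605 kt.
91.605 × 1.151 ≈ 105.44 mph → 105.4 mph.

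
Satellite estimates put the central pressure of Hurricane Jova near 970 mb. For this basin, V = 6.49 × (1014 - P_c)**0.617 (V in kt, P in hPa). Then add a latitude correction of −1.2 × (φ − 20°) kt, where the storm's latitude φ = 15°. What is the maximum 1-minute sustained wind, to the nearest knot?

73 kt

ΔP = 1014 − 970 = 44 mb.
44^0.617 ≈ 10.328.
V ≈ 6.49 × 10.328 ≈ 67.0 kt.
Latitude correction: −1.2 × (15 − 20) = 6 kt.
Corrected V ≈ 73 kt → 73 kt.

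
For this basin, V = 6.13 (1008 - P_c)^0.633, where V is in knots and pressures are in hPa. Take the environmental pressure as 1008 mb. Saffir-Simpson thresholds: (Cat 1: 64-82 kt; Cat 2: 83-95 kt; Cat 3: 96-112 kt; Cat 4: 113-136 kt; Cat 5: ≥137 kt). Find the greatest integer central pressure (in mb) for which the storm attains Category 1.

Category 1 begins at V = 64 kt.
Required ΔP = (64/6.13)^(1/0.633) = 10.440^1.580 ≈ 40.68 mb.
P_c ≤ 1008 − 40.68 = 967.32, so the highest integer P_c is 967 mb.

967 mb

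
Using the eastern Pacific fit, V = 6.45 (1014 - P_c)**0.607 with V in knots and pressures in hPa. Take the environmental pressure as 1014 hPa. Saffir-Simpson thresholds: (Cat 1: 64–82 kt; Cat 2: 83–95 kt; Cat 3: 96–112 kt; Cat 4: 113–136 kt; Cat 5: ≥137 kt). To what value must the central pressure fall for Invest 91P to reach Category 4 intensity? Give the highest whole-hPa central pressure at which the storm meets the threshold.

Category 4 begins at V = 113 kt.
Required ΔP = (113/6.45)^(1/0.607) = 17.519^1.647 ≈ 111.85 hPa.
P_c ≤ 1014 − 111.85 = 902.15, so the highest integer P_c is 902 hPa.

902 hPa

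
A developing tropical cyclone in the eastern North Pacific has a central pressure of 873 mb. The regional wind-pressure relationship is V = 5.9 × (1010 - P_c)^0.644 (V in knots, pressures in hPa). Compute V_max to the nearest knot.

140 kt

ΔP = 1010 − 873 = 137 mb.
137^0.644 ≈ 23.771.
V ≈ 5.9 × 23.771 ≈ 140.2 kt.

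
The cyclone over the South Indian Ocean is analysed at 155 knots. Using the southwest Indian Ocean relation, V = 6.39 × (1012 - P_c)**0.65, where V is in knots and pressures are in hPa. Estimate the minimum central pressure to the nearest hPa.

ΔP = (V / 6.39)^(1/0.65) = (155/6.39)^1.538.
155/6.39 = 24.257; 24.257^1.538 ≈ 135.05 hPa.
P_c = 1012 − 135.05 = 876.95 ≈ 877 hPa.

877 hPa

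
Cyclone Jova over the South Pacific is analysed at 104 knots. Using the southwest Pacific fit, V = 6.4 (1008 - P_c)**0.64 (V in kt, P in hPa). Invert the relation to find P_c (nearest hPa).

ΔP = (V / 6.4)^(1/0.64) = (104/6.4)^1.562.
104/6.4 = 16.250; 16.250^1.562 ≈ 77.98 hPa.
P_c = 1008 − 77.98 = 930.02 ≈ 930 hPa.

930 hPa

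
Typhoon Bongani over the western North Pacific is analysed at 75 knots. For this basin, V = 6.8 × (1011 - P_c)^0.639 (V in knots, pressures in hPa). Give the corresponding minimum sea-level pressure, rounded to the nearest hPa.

968 hPa

ΔP = (V / 6.8)^(1/0.639) = (75/6.8)^1.565.
75/6.8 = 11.029; 11.029^1.565 ≈ 42.81 hPa.
P_c = 1011 − 42.81 = 968.19 ≈ 968 hPa.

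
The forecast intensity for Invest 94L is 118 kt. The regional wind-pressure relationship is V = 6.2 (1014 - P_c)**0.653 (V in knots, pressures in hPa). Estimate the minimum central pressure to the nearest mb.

923 mb

ΔP = (V / 6.2)^(1/0.653) = (118/6.2)^1.531.
118/6.2 = 19.032; 19.032^1.531 ≈ 91.08 mb.
P_c = 1014 − 91.08 = 922.92 ≈ 923 mb.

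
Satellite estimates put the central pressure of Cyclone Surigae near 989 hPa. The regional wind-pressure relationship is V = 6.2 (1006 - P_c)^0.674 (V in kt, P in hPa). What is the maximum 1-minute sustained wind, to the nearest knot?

ΔP = 1006 − 989 = 17 hPa.
17^0.674 ≈ 6.750.
V ≈ 6.2 × 6.750 ≈ 41.9 kt.

42 kt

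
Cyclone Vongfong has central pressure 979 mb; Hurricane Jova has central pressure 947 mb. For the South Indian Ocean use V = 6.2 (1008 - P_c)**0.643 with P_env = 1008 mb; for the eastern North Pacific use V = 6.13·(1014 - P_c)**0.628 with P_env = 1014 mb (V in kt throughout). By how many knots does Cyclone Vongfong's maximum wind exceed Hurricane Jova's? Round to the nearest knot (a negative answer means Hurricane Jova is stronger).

Cyclone Vongfong: ΔP = 29; V ≈ 6.2 × 29^0.643 ≈ 54.04 kt.
Hurricane Jova: ΔP = 67; V ≈ 6.13 × 67^0.628 ≈ 85.95 kt.
Difference ≈ 54.04 − 85.95 = -31.91 → -32 kt.

-32 kt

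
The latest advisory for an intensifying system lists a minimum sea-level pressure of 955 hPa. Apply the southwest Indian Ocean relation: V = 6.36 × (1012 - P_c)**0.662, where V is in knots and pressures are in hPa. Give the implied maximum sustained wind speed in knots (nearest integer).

92 kt

ΔP = 1012 − 955 = 57 hPa.
57^0.662 ≈ 14.534.
V ≈ 6.36 × 14.534 ≈ 92.4 kt.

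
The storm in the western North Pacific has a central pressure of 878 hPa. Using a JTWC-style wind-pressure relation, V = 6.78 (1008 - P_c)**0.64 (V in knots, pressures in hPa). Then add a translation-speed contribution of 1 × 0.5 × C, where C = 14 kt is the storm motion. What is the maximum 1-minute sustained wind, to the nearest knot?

160 kt

ΔP = 1008 − 878 = 130 hPa.
130^0.64 ≈ 22.538.
V ≈ 6.78 × 22.538 ≈ 152.8 kt.
Translation term: 1 × 0.5 × 14 = 7 kt.
Corrected V ≈ 159.8 kt → 160 kt.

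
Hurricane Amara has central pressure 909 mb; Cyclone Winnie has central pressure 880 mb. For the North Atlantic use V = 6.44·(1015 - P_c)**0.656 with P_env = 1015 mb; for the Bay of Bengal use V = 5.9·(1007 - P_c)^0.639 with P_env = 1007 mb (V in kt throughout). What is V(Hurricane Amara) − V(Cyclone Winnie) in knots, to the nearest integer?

7 kt

Hurricane Amara: ΔP = 106; V ≈ 6.44 × 106^0.656 ≈ 137.24 kt.
Cyclone Winnie: ΔP = 127; V ≈ 5.9 × 127^0.639 ≈ 130.37 kt.
Difference ≈ 137.24 − 130.37 = 6.87 → 7 kt.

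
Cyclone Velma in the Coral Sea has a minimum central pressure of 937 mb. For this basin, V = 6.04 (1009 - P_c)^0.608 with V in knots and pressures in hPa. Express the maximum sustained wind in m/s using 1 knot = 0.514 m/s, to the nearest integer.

42 m/s

ΔP = 1009 − 937 = 72 mb.
V ≈ 6.04 × 72^0.608 = 6.04 × 13.467 ≈ 81.338 kt.
81.338 × 0.514 ≈ 41.81 m/s → 42 m/s.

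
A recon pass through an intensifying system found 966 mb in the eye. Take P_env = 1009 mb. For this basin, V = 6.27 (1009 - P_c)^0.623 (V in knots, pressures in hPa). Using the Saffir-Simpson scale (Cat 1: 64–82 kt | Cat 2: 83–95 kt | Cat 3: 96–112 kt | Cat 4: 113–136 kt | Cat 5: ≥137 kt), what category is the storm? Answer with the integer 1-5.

1

ΔP = 1009 − 966 = 43 mb.
V ≈ 6.27 × 43^0.623 = 6.27 × 10.41 ≈ 65 kt.
65 kt falls in the Category 1 band.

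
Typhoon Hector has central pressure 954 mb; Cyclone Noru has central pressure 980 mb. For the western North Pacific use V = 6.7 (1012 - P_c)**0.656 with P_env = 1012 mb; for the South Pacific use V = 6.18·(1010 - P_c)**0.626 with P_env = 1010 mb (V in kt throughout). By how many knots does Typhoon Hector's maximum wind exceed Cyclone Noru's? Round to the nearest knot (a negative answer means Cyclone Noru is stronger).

Typhoon Hector: ΔP = 58; V ≈ 6.7 × 58^0.656 ≈ 96.14 kt.
Cyclone Noru: ΔP = 30; V ≈ 6.18 × 30^0.626 ≈ 51.96 kt.
Difference ≈ 96.14 − 51.96 = 44.18 → 44 kt.

44 kt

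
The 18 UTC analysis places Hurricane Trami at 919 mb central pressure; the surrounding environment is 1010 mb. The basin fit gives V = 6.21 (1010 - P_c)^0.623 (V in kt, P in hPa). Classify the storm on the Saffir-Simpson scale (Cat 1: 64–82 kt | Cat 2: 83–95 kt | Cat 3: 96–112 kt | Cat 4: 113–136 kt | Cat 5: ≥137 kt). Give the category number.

3

ΔP = 1010 − 919 = 91 mb.
V ≈ 6.21 × 91^0.623 = 6.21 × 16.61 ≈ 103 kt.
103 kt falls in the Category 3 band.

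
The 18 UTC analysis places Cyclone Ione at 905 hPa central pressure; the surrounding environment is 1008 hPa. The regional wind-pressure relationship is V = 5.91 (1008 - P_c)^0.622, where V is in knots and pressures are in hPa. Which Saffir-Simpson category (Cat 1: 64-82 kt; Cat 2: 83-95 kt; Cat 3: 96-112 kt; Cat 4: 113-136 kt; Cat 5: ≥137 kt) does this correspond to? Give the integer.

ΔP = 1008 − 905 = 103 hPa.
V ≈ 5.91 × 103^0.622 = 5.91 × 17.86 ≈ 106 kt.
106 kt falls in the Category 3 band.

3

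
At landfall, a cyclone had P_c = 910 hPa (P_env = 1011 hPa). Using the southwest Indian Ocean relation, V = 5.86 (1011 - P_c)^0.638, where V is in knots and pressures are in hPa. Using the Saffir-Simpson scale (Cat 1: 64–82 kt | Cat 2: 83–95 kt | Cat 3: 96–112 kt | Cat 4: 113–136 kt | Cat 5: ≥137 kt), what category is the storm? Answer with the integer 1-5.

ΔP = 1011 − 910 = 101 hPa.
V ≈ 5.86 × 101^0.638 = 5.86 × 19.00 ≈ 111 kt.
111 kt falls in the Category 3 band.

3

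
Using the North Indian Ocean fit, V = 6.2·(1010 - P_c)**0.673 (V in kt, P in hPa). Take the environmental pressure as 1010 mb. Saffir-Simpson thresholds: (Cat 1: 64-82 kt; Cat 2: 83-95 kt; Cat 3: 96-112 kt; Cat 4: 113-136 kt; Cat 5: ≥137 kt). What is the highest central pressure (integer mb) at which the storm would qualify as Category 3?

Category 3 begins at V = 96 kt.
Required ΔP = (96/6.2)^(1/0.673) = 15.484^1.486 ≈ 58.62 mb.
P_c ≤ 1010 − 58.62 = 951.38, so the highest integer P_c is 951 mb.

951 mb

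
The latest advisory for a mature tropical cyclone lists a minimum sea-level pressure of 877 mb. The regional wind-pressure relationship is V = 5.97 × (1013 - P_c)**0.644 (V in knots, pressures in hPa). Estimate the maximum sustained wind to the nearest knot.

141 kt

ΔP = 1013 − 877 = 136 mb.
136^0.644 ≈ 23.659.
V ≈ 5.97 × 23.659 ≈ 141.2 kt.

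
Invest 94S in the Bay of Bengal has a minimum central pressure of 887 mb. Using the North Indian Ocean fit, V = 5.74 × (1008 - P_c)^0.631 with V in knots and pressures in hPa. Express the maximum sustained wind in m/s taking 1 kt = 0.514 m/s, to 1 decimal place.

60.8 m/s

ΔP = 1008 − 887 = 121 mb.
V ≈ 5.74 × 121^0.631 = 5.74 × 20.618 ≈ 118.345 kt.
118.345 × 0.514 ≈ 60.83 m/s → 60.8 m/s.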